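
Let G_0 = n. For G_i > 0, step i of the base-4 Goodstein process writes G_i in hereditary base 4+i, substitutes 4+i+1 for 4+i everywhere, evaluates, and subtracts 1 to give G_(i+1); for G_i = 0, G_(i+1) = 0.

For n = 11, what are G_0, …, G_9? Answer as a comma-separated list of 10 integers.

11, 12, 13, 14, 15, 15, 15, 15, 15, 15

G_0=11  [base 4] 2·4 + 3  →[4↦5]→  2·5 + 3 = 13  −1 ⇒ G_1=12
G_1=12  [base 5] 2·5 + 2  →[5↦6]→  2·6 + 2 = 14  −1 ⇒ G_2=13
G_2=13  [base 6] 2·6 + 1  →[6↦7]→  2·7 + 1 = 15  −1 ⇒ G_3=14
G_3=14  [base 7] 2·7  →[7↦8]→  2·8 = 16  −1 ⇒ G_4=15
G_4=15  [base 8] 8 + 7  →[8↦9]→  9 + 7 = 16  −1 ⇒ G_5=15
G_5=15  [base 9] 9 + 6  →[9↦10]→  10 + 6 = 16  −1 ⇒ G_6=15
G_6=15  [base 10] 10 + 5  →[10↦11]→  11 + 5 = 16  −1 ⇒ G_7=15
G_7=15  [base 11] 11 + 4  →[11↦12]→  12 + 4 = 16  −1 ⇒ G_8=15
G_8=15  [base 12] 12 + 3  →[12↦13]→  13 + 3 = 16  −1 ⇒ G_9=15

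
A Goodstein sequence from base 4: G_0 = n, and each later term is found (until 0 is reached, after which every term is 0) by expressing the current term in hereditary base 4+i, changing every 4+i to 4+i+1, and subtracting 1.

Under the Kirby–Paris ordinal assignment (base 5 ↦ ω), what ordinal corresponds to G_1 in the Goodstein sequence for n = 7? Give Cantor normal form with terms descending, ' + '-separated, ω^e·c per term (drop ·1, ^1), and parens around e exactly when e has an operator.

base 4: 7 = 4 + 3; at 5: 5 + 3 = 8; next = 7
base 5: 7 = 5 + 2; at 6: 6 + 2 = 8; next = 7

ω + 2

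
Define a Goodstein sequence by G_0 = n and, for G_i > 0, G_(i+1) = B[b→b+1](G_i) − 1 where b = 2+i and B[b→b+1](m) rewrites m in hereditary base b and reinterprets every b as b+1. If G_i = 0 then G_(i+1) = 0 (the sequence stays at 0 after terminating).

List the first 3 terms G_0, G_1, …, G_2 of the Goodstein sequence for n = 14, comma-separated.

14, 110, 1281

(0) 14|_2 = 2^(2 + 1) + 2^2 + 2 ↦ 3^(3 + 1) + 3^3 + 3|_3 = 111 ⇒ 110
(1) 110|_3 = 3^(3 + 1) + 3^3 + 2 ↦ 4^(4 + 1) + 4^4 + 2|_4 = 1282 ⇒ 1281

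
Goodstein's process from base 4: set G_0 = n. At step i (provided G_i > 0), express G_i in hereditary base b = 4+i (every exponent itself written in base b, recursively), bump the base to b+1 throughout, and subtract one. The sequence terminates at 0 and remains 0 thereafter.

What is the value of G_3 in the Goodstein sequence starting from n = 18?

(0) 18|_4 = 4^2 + 2 ↦ 5^2 + 2|_5 = 27 ⇒ 26
(1) 26|_5 = 5^2 + 1 ↦ 6^2 + 1|_6 = 37 ⇒ 36
(2) 36|_6 = 6^2 ↦ 7^2|_7 = 49 ⇒ 48
(3) 48|_7 = 6·7 + 6 ↦ 6·8 + 6|_8 = 54 ⇒ 53

48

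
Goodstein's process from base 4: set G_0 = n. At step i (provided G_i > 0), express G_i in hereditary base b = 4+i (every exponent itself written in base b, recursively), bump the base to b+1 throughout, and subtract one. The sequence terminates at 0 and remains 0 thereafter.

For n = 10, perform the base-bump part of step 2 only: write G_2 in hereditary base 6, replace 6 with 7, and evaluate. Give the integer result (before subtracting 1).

[0] 10 ≡ 2·4 + 2 (base 4). Lift 5: 12. −1: 11.
[1] 11 ≡ 2·5 + 1 (base 5). Lift 6: 13. −1: 12.

14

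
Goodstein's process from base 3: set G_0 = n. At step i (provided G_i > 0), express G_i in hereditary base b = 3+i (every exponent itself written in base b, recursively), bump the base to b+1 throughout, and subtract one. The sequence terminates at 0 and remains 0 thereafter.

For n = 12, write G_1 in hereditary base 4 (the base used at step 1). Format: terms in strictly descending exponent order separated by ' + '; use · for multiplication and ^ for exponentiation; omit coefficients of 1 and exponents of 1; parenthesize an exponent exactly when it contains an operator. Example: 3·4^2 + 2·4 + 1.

i=0: 12 = 3^2 + 3 (b=3); 3→4: 4^2 + 4 = 20; 20−1 = 19
i=1: 19 = 4^2 + 3 (b=4); 4→5: 5^2 + 3 = 28; 28−1 = 27

4^2 + 3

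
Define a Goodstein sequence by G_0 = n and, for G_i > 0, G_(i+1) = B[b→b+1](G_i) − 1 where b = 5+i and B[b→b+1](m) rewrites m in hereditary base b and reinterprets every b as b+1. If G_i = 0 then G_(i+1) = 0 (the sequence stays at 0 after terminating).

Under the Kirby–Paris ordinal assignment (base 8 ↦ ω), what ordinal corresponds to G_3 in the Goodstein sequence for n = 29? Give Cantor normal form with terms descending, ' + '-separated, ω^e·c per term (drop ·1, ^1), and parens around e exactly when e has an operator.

ω^2 + 1

29 —HB5→ 5^2 + 4 —bump→ 6^2 + 4 = 40 —(−1)→ 39
39 —HB6→ 6^2 + 3 —bump→ 7^2 + 3 = 52 —(−1)→ 51
51 —HB7→ 7^2 + 2 —bump→ 8^2 + 2 = 66 —(−1)→ 65
65 —HB8→ 8^2 + 1 —bump→ 9^2 + 1 = 82 —(−1)→ 81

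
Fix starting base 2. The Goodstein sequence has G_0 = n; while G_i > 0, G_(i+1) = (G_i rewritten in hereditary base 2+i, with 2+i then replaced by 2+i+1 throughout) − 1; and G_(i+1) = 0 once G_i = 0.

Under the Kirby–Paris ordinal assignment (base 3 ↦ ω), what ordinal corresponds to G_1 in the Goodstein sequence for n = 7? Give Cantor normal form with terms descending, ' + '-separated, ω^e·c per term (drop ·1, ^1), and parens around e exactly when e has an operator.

ω^ω + ω

G_0 = 7. HB_2(7) = 2^2 + 2 + 1. Bump = 31. G_1 = 30.
G_1 = 30. HB_3(30) = 3^3 + 3. Bump = 260. G_2 = 259.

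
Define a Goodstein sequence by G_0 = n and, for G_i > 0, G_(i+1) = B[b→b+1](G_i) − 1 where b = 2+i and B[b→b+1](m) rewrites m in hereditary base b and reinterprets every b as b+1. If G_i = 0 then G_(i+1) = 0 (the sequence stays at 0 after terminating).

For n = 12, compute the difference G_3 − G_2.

step 0: 12 = 2^(2 + 1) + 2^2; sub 3 for 2: 3^(3 + 1) + 3^3; = 108; G_1 = 108−1 = 107
step 1: 107 = 3^(3 + 1) + 2·3^2 + 2·3 + 2; sub 4 for 3: 4^(4 + 1) + 2·4^2 + 2·4 + 2; = 1066; G_2 = 1066−1 = 1065
step 2: 1065 = 4^(4 + 1) + 2·4^2 + 2·4 + 1; sub 5 for 4: 5^(5 + 1) + 2·5^2 + 2·5 + 1; = 15686; G_3 = 15686−1 = 15685

14620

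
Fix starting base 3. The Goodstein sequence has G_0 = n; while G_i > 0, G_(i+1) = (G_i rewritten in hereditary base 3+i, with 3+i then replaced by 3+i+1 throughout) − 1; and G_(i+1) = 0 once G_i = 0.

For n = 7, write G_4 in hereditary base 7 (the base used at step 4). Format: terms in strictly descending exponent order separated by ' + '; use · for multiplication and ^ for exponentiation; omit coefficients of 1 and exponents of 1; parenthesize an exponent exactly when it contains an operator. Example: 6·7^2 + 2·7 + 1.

step 0: 7 = 2·3 + 1; sub 4 for 3: 2·4 + 1; = 9; G_1 = 9−1 = 8
step 1: 8 = 2·4; sub 5 for 4: 2·5; = 10; G_2 = 10−1 = 9
step 2: 9 = 5 + 4; sub 6 for 5: 6 + 4; = 10; G_3 = 10−1 = 9
step 3: 9 = 6 + 3; sub 7 for 6: 7 + 3; = 10; G_4 = 10−1 = 9
step 4: 9 = 7 + 2; sub 8 for 7: 8 + 2; = 10; G_5 = 10−1 = 9

7 + 2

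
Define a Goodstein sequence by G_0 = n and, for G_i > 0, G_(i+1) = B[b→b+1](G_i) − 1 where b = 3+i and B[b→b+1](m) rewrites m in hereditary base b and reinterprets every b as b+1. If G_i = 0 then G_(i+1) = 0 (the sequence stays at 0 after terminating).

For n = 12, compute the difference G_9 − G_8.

[0] 12 ≡ 3^2 + 3 (base 3). Lift 4: 20. −1: 19.
[1] 19 ≡ 4^2 + 3 (base 4). Lift 5: 28. −1: 27.
[2] 27 ≡ 5^2 + 2 (base 5). Lift 6: 38. −1: 37.
[3] 37 ≡ 6^2 + 1 (base 6). Lift 7: 50. −1: 49.
[4] 49 ≡ 7^2 (base 7). Lift 8: 64. −1: 63.
[5] 63 ≡ 7·8 + 7 (base 8). Lift 9: 70. −1: 69.
[6] 69 ≡ 7·9 + 6 (base 9). Lift 10: 76. −1: 75.
[7] 75 ≡ 7·10 + 5 (base 10). Lift 11: 82. −1: 81.
[8] 81 ≡ 7·11 + 4 (base 11). Lift 12: 88. −1: 87.

6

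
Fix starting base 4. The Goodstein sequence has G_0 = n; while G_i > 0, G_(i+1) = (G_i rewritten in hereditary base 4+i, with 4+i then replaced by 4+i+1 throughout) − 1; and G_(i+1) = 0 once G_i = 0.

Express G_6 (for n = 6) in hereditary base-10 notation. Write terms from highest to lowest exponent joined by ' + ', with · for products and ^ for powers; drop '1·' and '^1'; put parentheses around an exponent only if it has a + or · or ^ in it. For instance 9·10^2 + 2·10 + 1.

3

G_0 = 6. HB_4(6) = 4 + 2. Bump = 7. G_1 = 6.
G_1 = 6. HB_5(6) = 5 + 1. Bump = 7. G_2 = 6.
G_2 = 6. HB_6(6) = 6. Bump = 7. G_3 = 6.
G_3 = 6. HB_7(6) = 6. Bump = 6. G_4 = 5.
G_4 = 5. HB_8(5) = 5. Bump = 5. G_5 = 4.
G_5 = 4. HB_9(4) = 4. Bump = 4. G_6 = 3.
G_6 = 3. HB_10(3) = 3. Bump = 3. G_7 = 2.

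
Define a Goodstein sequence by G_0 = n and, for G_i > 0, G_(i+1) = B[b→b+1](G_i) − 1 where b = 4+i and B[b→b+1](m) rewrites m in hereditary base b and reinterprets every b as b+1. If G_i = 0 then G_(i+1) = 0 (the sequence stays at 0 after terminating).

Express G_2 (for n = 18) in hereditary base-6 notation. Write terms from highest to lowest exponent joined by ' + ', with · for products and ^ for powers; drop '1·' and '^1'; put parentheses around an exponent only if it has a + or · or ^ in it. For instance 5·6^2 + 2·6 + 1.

6^2

step 0: 18 = 4^2 + 2; sub 5 for 4: 5^2 + 2; = 27; G_1 = 27−1 = 26
step 1: 26 = 5^2 + 1; sub 6 for 5: 6^2 + 1; = 37; G_2 = 37−1 = 36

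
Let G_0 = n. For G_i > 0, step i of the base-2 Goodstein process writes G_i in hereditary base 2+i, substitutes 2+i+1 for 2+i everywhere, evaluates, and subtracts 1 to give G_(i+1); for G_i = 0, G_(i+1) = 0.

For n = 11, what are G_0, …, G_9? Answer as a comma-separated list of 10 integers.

step 0: 11 = 2^(2 + 1) + 2 + 1; sub 3 for 2: 3^(3 + 1) + 3 + 1; = 85; G_1 = 85−1 = 84
step 1: 84 = 3^(3 + 1) + 3; sub 4 for 3: 4^(4 + 1) + 4; = 1028; G_2 = 1028−1 = 1027
step 2: 1027 = 4^(4 + 1) + 3; sub 5 for 4: 5^(5 + 1) + 3; = 15628; G_3 = 15628−1 = 15627
step 3: 15627 = 5^(5 + 1) + 2; sub 6 for 5: 6^(6 + 1) + 2; = 279938; G_4 = 279938−1 = 279937
step 4: 279937 = 6^(6 + 1) + 1; sub 7 for 6: 7^(7 + 1) + 1; = 5764802; G_5 = 5764802−1 = 5764801
step 5: 5764801 = 7^(7 + 1); sub 8 for 7: 8^(8 + 1); = 134217728; G_6 = 134217728−1 = 134217727
step 6: 134217727 = 7·8^8 + 7·8^7 + 7·8^6 + 7·8^5 + 7·8^4 + 7·8^3 + 7·8^2 + 7·8 + 7; sub 9 for 8: 7·9^9 + 7·9^7 + 7·9^6 + 7·9^5 + 7·9^4 + 7·9^3 + 7·9^2 + 7·9 + 7; = 2749609303; G_7 = 2749609303−1 = 2749609302
step 7: 2749609302 = 7·9^9 + 7·9^7 + 7·9^6 + 7·9^5 + 7·9^4 + 7·9^3 + 7·9^2 + 7·9 + 6; sub 10 for 9: 7·10^10 + 7·10^7 + 7·10^6 + 7·10^5 + 7·10^4 + 7·10^3 + 7·10^2 + 7·10 + 6; = 70077777776; G_8 = 70077777776−1 = 70077777775
step 8: 70077777775 = 7·10^10 + 7·10^7 + 7·10^6 + 7·10^5 + 7·10^4 + 7·10^3 + 7·10^2 + 7·10 + 5; sub 11 for 10: 7·11^11 + 7·11^7 + 7·11^6 + 7·11^5 + 7·11^4 + 7·11^3 + 7·11^2 + 7·11 + 5; = 1997331745491; G_9 = 1997331745491−1 = 1997331745490

11, 84, 1027, 15627, 279937, 5764801, 134217727, 2749609302, 70077777775, 1997331745490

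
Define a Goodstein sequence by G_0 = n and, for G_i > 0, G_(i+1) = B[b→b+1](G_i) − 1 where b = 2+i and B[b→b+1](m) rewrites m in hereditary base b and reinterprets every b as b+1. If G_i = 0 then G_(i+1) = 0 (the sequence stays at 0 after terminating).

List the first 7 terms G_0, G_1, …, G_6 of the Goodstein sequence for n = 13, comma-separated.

G_0=13  [base 2] 2^(2 + 1) + 2^2 + 1  →[2↦3]→  3^(3 + 1) + 3^3 + 1 = 109  −1 ⇒ G_1=108
G_1=108  [base 3] 3^(3 + 1) + 3^3  →[3↦4]→  4^(4 + 1) + 4^4 = 1280  −1 ⇒ G_2=1279
G_2=1279  [base 4] 4^(4 + 1) + 3·4^3 + 3·4^2 + 3·4 + 3  →[4↦5]→  5^(5 + 1) + 3·5^3 + 3·5^2 + 3·5 + 3 = 16093  −1 ⇒ G_3=16092
G_3=16092  [base 5] 5^(5 + 1) + 3·5^3 + 3·5^2 + 3·5 + 2  →[5↦6]→  6^(6 + 1) + 3·6^3 + 3·6^2 + 3·6 + 2 = 280712  −1 ⇒ G_4=280711
G_4=280711  [base 6] 6^(6 + 1) + 3·6^3 + 3·6^2 + 3·6 + 1  →[6↦7]→  7^(7 + 1) + 3·7^3 + 3·7^2 + 3·7 + 1 = 5765999  −1 ⇒ G_5=5765998
G_5=5765998  [base 7] 7^(7 + 1) + 3·7^3 + 3·7^2 + 3·7  →[7↦8]→  8^(8 + 1) + 3·8^3 + 3·8^2 + 3·8 = 134219480  −1 ⇒ G_6=134219479

13, 108, 1279, 16092, 280711, 5765998, 134219479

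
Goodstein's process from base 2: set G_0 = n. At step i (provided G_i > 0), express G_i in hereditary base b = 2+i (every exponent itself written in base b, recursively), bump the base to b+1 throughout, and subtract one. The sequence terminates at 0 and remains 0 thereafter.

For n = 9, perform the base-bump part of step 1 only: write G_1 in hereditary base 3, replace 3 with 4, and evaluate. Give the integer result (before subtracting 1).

1024

step 0: 9 = 2^(2 + 1) + 1; sub 3 for 2: 3^(3 + 1) + 1; = 82; G_1 = 82−1 = 81
step 1: 81 = 3^(3 + 1); sub 4 for 3: 4^(4 + 1); = 1024; G_2 = 1024−1 = 1023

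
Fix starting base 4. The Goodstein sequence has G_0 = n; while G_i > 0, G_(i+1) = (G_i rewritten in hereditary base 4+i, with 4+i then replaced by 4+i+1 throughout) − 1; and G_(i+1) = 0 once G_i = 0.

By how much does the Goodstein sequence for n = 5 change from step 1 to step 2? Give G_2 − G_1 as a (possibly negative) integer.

[0] 5 ≡ 4 + 1 (base 4). Lift 5: 6. −1: 5.
[1] 5 ≡ 5 (base 5). Lift 6: 6. −1: 5.

0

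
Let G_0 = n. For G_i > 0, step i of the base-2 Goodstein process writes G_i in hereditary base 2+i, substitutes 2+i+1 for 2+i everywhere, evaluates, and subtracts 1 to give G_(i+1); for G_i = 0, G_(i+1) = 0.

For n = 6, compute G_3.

3125

i=0: 6 = 2^2 + 2 (b=2); 2→3: 3^3 + 3 = 30; 30−1 = 29
i=1: 29 = 3^3 + 2 (b=3); 3→4: 4^4 + 2 = 258; 258−1 = 257
i=2: 257 = 4^4 + 1 (b=4); 4→5: 5^5 + 1 = 3126; 3126−1 = 3125
i=3: 3125 = 5^5 (b=5); 5→6: 6^6 = 46656; 46656−1 = 46655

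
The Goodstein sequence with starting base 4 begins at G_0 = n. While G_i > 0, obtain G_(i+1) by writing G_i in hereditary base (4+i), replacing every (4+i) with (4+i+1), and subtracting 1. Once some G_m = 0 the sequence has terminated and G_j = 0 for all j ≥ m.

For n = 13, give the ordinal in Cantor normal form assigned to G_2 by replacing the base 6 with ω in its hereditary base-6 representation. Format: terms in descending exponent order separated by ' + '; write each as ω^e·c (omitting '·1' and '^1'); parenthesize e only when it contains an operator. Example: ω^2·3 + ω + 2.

i=0: 13 = 3·4 + 1 (b=4); 4→5: 3·5 + 1 = 16; 16−1 = 15
i=1: 15 = 3·5 (b=5); 5→6: 3·6 = 18; 18−1 = 17

ω·2 + 5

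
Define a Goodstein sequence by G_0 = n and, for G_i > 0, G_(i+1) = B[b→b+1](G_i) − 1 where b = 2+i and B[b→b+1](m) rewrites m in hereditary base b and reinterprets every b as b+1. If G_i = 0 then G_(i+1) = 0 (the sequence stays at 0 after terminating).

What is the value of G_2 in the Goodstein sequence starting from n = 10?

[0] 10 ≡ 2^(2 + 1) + 2 (base 2). Lift 3: 84. −1: 83.
[1] 83 ≡ 3^(3 + 1) + 2 (base 3). Lift 4: 1026. −1: 1025.
[2] 1025 ≡ 4^(4 + 1) + 1 (base 4). Lift 5: 15626. −1: 15625.

1025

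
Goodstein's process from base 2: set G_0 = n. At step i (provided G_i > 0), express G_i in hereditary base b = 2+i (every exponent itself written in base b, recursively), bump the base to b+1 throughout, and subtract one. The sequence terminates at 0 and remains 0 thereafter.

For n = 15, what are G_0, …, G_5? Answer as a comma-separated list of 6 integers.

15, 111, 1283, 18752, 326593, 6588344

(0) 15|_2 = 2^(2 + 1) + 2^2 + 2 + 1 ↦ 3^(3 + 1) + 3^3 + 3 + 1|_3 = 112 ⇒ 111
(1) 111|_3 = 3^(3 + 1) + 3^3 + 3 ↦ 4^(4 + 1) + 4^4 + 4|_4 = 1284 ⇒ 1283
(2) 1283|_4 = 4^(4 + 1) + 4^4 + 3 ↦ 5^(5 + 1) + 5^5 + 3|_5 = 18753 ⇒ 18752
(3) 18752|_5 = 5^(5 + 1) + 5^5 + 2 ↦ 6^(6 + 1) + 6^6 + 2|_6 = 326594 ⇒ 326593
(4) 326593|_6 = 6^(6 + 1) + 6^6 + 1 ↦ 7^(7 + 1) + 7^7 + 1|_7 = 6588345 ⇒ 6588344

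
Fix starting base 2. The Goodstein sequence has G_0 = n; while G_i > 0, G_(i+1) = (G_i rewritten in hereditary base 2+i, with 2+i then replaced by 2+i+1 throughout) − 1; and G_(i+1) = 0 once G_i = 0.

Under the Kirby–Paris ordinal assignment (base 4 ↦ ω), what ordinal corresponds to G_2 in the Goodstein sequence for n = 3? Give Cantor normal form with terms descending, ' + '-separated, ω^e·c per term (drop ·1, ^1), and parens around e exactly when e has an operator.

3

G_0=3  [base 2] 2 + 1  →[2↦3]→  3 + 1 = 4  −1 ⇒ G_1=3
G_1=3  [base 3] 3  →[3↦4]→  4 = 4  −1 ⇒ G_2=3
G_2=3  [base 4] 3  →[4↦5]→  3 = 3  −1 ⇒ G_3=2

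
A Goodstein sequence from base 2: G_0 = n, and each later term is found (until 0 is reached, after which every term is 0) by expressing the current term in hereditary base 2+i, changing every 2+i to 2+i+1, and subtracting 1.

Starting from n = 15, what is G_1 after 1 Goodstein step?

111

G_0=15  [base 2] 2^(2 + 1) + 2^2 + 2 + 1  →[2↦3]→  3^(3 + 1) + 3^3 + 3 + 1 = 112  −1 ⇒ G_1=111
G_1=111  [base 3] 3^(3 + 1) + 3^3 + 3  →[3↦4]→  4^(4 + 1) + 4^4 + 4 = 1284  −1 ⇒ G_2=1283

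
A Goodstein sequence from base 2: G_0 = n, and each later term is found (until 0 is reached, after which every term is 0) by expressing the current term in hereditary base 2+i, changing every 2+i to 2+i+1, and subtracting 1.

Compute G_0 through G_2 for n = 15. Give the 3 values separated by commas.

15, 111, 1283

i=0: 15 = 2^(2 + 1) + 2^2 + 2 + 1 (b=2); 2→3: 3^(3 + 1) + 3^3 + 3 + 1 = 112; 112−1 = 111
i=1: 111 = 3^(3 + 1) + 3^3 + 3 (b=3); 3→4: 4^(4 + 1) + 4^4 + 4 = 1284; 1284−1 = 1283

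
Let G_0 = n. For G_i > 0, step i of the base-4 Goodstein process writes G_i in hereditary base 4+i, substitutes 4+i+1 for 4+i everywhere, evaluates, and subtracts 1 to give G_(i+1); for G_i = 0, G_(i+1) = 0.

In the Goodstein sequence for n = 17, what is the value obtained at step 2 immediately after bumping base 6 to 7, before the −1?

40

step 0: 17 = 4^2 + 1; sub 5 for 4: 5^2 + 1; = 26; G_1 = 26−1 = 25
step 1: 25 = 5^2; sub 6 for 5: 6^2; = 36; G_2 = 36−1 = 35
step 2: 35 = 5·6 + 5; sub 7 for 6: 5·7 + 5; = 40; G_3 = 40−1 = 39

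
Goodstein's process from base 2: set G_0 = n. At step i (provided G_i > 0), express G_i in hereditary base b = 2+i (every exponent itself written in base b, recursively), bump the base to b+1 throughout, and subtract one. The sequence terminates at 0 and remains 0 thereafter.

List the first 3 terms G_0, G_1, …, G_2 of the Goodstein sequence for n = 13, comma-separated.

13, 108, 1279

G_0 = 13. HB_2(13) = 2^(2 + 1) + 2^2 + 1. Bump = 109. G_1 = 108.
G_1 = 108. HB_3(108) = 3^(3 + 1) + 3^3. Bump = 1280. G_2 = 1279.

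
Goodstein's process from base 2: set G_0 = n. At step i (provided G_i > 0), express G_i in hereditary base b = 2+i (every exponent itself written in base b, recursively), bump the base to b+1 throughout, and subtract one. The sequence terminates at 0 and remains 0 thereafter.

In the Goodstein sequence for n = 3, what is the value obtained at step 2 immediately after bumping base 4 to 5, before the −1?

3

(0) 3|_2 = 2 + 1 ↦ 3 + 1|_3 = 4 ⇒ 3
(1) 3|_3 = 3 ↦ 4|_4 = 4 ⇒ 3
(2) 3|_4 = 3 ↦ 3|_5 = 3 ⇒ 2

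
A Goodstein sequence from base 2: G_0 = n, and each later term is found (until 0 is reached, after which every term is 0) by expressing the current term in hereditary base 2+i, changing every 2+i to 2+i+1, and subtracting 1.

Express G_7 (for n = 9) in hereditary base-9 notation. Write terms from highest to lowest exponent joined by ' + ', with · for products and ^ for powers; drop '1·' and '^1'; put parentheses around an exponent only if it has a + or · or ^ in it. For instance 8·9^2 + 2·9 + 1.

3·9^9 + 3·9^3 + 3·9^2 + 2·9 + 6

(0) 9|_2 = 2^(2 + 1) + 1 ↦ 3^(3 + 1) + 1|_3 = 82 ⇒ 81
(1) 81|_3 = 3^(3 + 1) ↦ 4^(4 + 1)|_4 = 1024 ⇒ 1023
(2) 1023|_4 = 3·4^4 + 3·4^3 + 3·4^2 + 3·4 + 3 ↦ 3·5^5 + 3·5^3 + 3·5^2 + 3·5 + 3|_5 = 9843 ⇒ 9842
(3) 9842|_5 = 3·5^5 + 3·5^3 + 3·5^2 + 3·5 + 2 ↦ 3·6^6 + 3·6^3 + 3·6^2 + 3·6 + 2|_6 = 140744 ⇒ 140743
(4) 140743|_6 = 3·6^6 + 3·6^3 + 3·6^2 + 3·6 + 1 ↦ 3·7^7 + 3·7^3 + 3·7^2 + 3·7 + 1|_7 = 2471827 ⇒ 2471826
(5) 2471826|_7 = 3·7^7 + 3·7^3 + 3·7^2 + 3·7 ↦ 3·8^8 + 3·8^3 + 3·8^2 + 3·8|_8 = 50333400 ⇒ 50333399
(6) 50333399|_8 = 3·8^8 + 3·8^3 + 3·8^2 + 2·8 + 7 ↦ 3·9^9 + 3·9^3 + 3·9^2 + 2·9 + 7|_9 = 1162263922 ⇒ 1162263921
(7) 1162263921|_9 = 3·9^9 + 3·9^3 + 3·9^2 + 2·9 + 6 ↦ 3·10^10 + 3·10^3 + 3·10^2 + 2·10 + 6|_10 = 30000003326 ⇒ 30000003325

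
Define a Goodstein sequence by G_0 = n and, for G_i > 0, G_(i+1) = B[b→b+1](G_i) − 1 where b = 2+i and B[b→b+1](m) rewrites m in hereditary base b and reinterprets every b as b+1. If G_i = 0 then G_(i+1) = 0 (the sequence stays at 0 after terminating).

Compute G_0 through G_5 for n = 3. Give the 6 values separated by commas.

3, 3, 3, 2, 1, 0

i=0: 3 = 2 + 1 (b=2); 2→3: 3 + 1 = 4; 4−1 = 3
i=1: 3 = 3 (b=3); 3→4: 4 = 4; 4−1 = 3
i=2: 3 = 3 (b=4); 4→5: 3 = 3; 3−1 = 2
i=3: 2 = 2 (b=5); 5→6: 2 = 2; 2−1 = 1
i=4: 1 = 1 (b=6); 6→7: 1 = 1; 1−1 = 0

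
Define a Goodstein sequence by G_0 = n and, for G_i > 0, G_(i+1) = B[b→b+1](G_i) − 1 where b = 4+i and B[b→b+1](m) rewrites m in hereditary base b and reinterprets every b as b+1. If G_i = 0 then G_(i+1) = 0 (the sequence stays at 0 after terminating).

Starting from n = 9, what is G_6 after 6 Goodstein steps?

(0) 9|_4 = 2·4 + 1 ↦ 2·5 + 1|_5 = 11 ⇒ 10
(1) 10|_5 = 2·5 ↦ 2·6|_6 = 12 ⇒ 11
(2) 11|_6 = 6 + 5 ↦ 7 + 5|_7 = 12 ⇒ 11
(3) 11|_7 = 7 + 4 ↦ 8 + 4|_8 = 12 ⇒ 11
(4) 11|_8 = 8 + 3 ↦ 9 + 3|_9 = 12 ⇒ 11
(5) 11|_9 = 9 + 2 ↦ 10 + 2|_10 = 12 ⇒ 11
(6) 11|_10 = 10 + 1 ↦ 11 + 1|_11 = 12 ⇒ 11

11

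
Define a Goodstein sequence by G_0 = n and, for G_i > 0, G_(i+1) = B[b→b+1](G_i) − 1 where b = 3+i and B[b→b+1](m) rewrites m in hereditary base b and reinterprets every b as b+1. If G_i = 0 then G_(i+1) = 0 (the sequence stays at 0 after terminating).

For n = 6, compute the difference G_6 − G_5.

-1

(0) 6|_3 = 2·3 ↦ 2·4|_4 = 8 ⇒ 7
(1) 7|_4 = 4 + 3 ↦ 5 + 3|_5 = 8 ⇒ 7
(2) 7|_5 = 5 + 2 ↦ 6 + 2|_6 = 8 ⇒ 7
(3) 7|_6 = 6 + 1 ↦ 7 + 1|_7 = 8 ⇒ 7
(4) 7|_7 = 7 ↦ 8|_8 = 8 ⇒ 7
(5) 7|_8 = 7 ↦ 7|_9 = 7 ⇒ 6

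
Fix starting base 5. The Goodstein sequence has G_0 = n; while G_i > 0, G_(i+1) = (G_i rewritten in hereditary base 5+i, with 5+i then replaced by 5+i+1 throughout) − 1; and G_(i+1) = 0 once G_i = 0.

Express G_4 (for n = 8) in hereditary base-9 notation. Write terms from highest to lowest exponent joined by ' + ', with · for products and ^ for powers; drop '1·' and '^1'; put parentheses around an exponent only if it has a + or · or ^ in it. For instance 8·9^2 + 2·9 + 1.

8

base 5: 8 = 5 + 3; at 6: 6 + 3 = 9; next = 8
base 6: 8 = 6 + 2; at 7: 7 + 2 = 9; next = 8
base 7: 8 = 7 + 1; at 8: 8 + 1 = 9; next = 8
base 8: 8 = 8; at 9: 9 = 9; next = 8
base 9: 8 = 8; at 10: 8 = 8; next = 7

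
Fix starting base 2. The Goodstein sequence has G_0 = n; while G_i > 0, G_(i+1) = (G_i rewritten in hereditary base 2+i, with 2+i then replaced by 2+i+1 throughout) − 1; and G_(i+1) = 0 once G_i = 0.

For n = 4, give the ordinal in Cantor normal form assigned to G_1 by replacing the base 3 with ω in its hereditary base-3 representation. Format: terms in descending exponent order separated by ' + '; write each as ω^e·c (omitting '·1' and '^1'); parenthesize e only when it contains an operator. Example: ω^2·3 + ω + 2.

4 —HB2→ 2^2 —bump→ 3^3 = 27 —(−1)→ 26
26 —HB3→ 2·3^2 + 2·3 + 2 —bump→ 2·4^2 + 2·4 + 2 = 42 —(−1)→ 41

ω^2·2 + ω·2 + 2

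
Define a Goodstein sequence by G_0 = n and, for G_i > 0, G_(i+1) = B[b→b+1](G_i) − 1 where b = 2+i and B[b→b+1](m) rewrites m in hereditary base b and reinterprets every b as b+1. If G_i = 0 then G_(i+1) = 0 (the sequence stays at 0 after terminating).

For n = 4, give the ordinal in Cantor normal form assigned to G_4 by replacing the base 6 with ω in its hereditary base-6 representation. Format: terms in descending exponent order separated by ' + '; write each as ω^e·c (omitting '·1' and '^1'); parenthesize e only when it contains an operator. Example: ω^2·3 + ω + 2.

ω^2·2 + ω + 5

G_0 = 4. HB_2(4) = 2^2. Bump = 27. G_1 = 26.
G_1 = 26. HB_3(26) = 2·3^2 + 2·3 + 2. Bump = 42. G_2 = 41.
G_2 = 41. HB_4(41) = 2·4^2 + 2·4 + 1. Bump = 61. G_3 = 60.
G_3 = 60. HB_5(60) = 2·5^2 + 2·5. Bump = 84. G_4 = 83.
G_4 = 83. HB_6(83) = 2·6^2 + 6 + 5. Bump = 110. G_5 = 109.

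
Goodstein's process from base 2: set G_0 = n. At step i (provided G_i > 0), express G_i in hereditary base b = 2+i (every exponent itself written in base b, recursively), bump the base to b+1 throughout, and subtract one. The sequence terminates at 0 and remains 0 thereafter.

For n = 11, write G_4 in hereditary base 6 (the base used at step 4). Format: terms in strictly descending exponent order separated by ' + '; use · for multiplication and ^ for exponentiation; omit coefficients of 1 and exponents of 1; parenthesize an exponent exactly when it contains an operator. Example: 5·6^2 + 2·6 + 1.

6^(6 + 1) + 1

11 —HB2→ 2^(2 + 1) + 2 + 1 —bump→ 3^(3 + 1) + 3 + 1 = 85 —(−1)→ 84
84 —HB3→ 3^(3 + 1) + 3 —bump→ 4^(4 + 1) + 4 = 1028 —(−1)→ 1027
1027 —HB4→ 4^(4 + 1) + 3 —bump→ 5^(5 + 1) + 3 = 15628 —(−1)→ 15627
15627 —HB5→ 5^(5 + 1) + 2 —bump→ 6^(6 + 1) + 2 = 279938 —(−1)→ 279937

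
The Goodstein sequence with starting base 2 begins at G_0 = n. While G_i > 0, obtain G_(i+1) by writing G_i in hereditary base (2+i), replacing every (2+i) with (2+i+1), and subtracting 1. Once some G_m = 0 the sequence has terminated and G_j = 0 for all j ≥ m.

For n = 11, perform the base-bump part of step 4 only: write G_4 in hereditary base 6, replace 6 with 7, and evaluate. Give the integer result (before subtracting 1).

5764802

(0) 11|_2 = 2^(2 + 1) + 2 + 1 ↦ 3^(3 + 1) + 3 + 1|_3 = 85 ⇒ 84
(1) 84|_3 = 3^(3 + 1) + 3 ↦ 4^(4 + 1) + 4|_4 = 1028 ⇒ 1027
(2) 1027|_4 = 4^(4 + 1) + 3 ↦ 5^(5 + 1) + 3|_5 = 15628 ⇒ 15627
(3) 15627|_5 = 5^(5 + 1) + 2 ↦ 6^(6 + 1) + 2|_6 = 279938 ⇒ 279937
(4) 279937|_6 = 6^(6 + 1) + 1 ↦ 7^(7 + 1) + 1|_7 = 5764802 ⇒ 5764801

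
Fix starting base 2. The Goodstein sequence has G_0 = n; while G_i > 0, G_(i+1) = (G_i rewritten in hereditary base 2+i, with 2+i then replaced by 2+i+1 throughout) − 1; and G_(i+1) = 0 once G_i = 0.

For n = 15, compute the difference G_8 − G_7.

G_0=15  [base 2] 2^(2 + 1) + 2^2 + 2 + 1  →[2↦3]→  3^(3 + 1) + 3^3 + 3 + 1 = 112  −1 ⇒ G_1=111
G_1=111  [base 3] 3^(3 + 1) + 3^3 + 3  →[3↦4]→  4^(4 + 1) + 4^4 + 4 = 1284  −1 ⇒ G_2=1283
G_2=1283  [base 4] 4^(4 + 1) + 4^4 + 3  →[4↦5]→  5^(5 + 1) + 5^5 + 3 = 18753  −1 ⇒ G_3=18752
G_3=18752  [base 5] 5^(5 + 1) + 5^5 + 2  →[5↦6]→  6^(6 + 1) + 6^6 + 2 = 326594  −1 ⇒ G_4=326593
G_4=326593  [base 6] 6^(6 + 1) + 6^6 + 1  →[6↦7]→  7^(7 + 1) + 7^7 + 1 = 6588345  −1 ⇒ G_5=6588344
G_5=6588344  [base 7] 7^(7 + 1) + 7^7  →[7↦8]→  8^(8 + 1) + 8^8 = 150994944  −1 ⇒ G_6=150994943
G_6=150994943  [base 8] 8^(8 + 1) + 7·8^7 + 7·8^6 + 7·8^5 + 7·8^4 + 7·8^3 + 7·8^2 + 7·8 + 7  →[8↦9]→  9^(9 + 1) + 7·9^7 + 7·9^6 + 7·9^5 + 7·9^4 + 7·9^3 + 7·9^2 + 7·9 + 7 = 3524450281  −1 ⇒ G_7=3524450280
G_7=3524450280  [base 9] 9^(9 + 1) + 7·9^7 + 7·9^6 + 7·9^5 + 7·9^4 + 7·9^3 + 7·9^2 + 7·9 + 6  →[9↦10]→  10^(10 + 1) + 7·10^7 + 7·10^6 + 7·10^5 + 7·10^4 + 7·10^3 + 7·10^2 + 7·10 + 6 = 100077777776  −1 ⇒ G_8=100077777775

96553327495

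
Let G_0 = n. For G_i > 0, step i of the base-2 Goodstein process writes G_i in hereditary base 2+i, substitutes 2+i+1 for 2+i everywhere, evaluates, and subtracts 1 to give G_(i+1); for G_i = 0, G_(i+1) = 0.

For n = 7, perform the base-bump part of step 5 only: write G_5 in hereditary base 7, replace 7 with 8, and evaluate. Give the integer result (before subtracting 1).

[0] 7 ≡ 2^2 + 2 + 1 (base 2). Lift 3: 31. −1: 30.
[1] 30 ≡ 3^3 + 3 (base 3). Lift 4: 260. −1: 259.
[2] 259 ≡ 4^4 + 3 (base 4). Lift 5: 3128. −1: 3127.
[3] 3127 ≡ 5^5 + 2 (base 5). Lift 6: 46658. −1: 46657.
[4] 46657 ≡ 6^6 + 1 (base 6). Lift 7: 823544. −1: 823543.
[5] 823543 ≡ 7^7 (base 7). Lift 8: 16777216. −1: 16777215.

16777216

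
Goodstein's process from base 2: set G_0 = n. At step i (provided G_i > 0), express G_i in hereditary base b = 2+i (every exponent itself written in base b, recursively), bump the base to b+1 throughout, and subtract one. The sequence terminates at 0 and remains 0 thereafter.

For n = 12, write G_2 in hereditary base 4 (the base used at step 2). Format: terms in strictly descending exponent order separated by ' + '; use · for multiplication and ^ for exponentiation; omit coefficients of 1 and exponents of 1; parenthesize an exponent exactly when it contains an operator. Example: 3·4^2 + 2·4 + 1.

4^(4 + 1) + 2·4^2 + 2·4 + 1

G_0 = 12. HB_2(12) = 2^(2 + 1) + 2^2. Bump = 108. G_1 = 107.
G_1 = 107. HB_3(107) = 3^(3 + 1) + 2·3^2 + 2·3 + 2. Bump = 1066. G_2 = 1065.
G_2 = 1065. HB_4(1065) = 4^(4 + 1) + 2·4^2 + 2·4 + 1. Bump = 15686. G_3 = 15685.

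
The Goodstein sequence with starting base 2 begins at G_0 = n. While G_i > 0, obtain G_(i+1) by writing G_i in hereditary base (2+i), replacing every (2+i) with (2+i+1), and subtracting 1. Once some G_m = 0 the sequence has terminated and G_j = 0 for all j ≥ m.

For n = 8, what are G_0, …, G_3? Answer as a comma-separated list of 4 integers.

step 0: 8 = 2^(2 + 1); sub 3 for 2: 3^(3 + 1); = 81; G_1 = 81−1 = 80
step 1: 80 = 2·3^3 + 2·3^2 + 2·3 + 2; sub 4 for 3: 2·4^4 + 2·4^2 + 2·4 + 2; = 554; G_2 = 554−1 = 553
step 2: 553 = 2·4^4 + 2·4^2 + 2·4 + 1; sub 5 for 4: 2·5^5 + 2·5^2 + 2·5 + 1; = 6311; G_3 = 6311−1 = 6310

8, 80, 553, 6310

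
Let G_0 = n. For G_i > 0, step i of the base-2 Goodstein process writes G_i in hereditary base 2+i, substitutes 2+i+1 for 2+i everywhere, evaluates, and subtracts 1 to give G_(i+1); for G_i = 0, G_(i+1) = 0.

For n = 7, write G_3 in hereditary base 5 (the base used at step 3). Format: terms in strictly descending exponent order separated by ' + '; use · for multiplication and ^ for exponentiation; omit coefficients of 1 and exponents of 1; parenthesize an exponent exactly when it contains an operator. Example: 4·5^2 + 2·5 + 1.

5^5 + 2

7 —HB2→ 2^2 + 2 + 1 —bump→ 3^3 + 3 + 1 = 31 —(−1)→ 30
30 —HB3→ 3^3 + 3 —bump→ 4^4 + 4 = 260 —(−1)→ 259
259 —HB4→ 4^4 + 3 —bump→ 5^5 + 3 = 3128 —(−1)→ 3127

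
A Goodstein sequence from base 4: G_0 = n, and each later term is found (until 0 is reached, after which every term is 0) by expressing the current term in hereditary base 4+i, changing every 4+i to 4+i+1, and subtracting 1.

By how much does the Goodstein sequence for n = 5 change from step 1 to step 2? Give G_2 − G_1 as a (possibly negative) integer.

0

step 0: 5 = 4 + 1; sub 5 for 4: 5 + 1; = 6; G_1 = 6−1 = 5
step 1: 5 = 5; sub 6 for 5: 6; = 6; G_2 = 6−1 = 5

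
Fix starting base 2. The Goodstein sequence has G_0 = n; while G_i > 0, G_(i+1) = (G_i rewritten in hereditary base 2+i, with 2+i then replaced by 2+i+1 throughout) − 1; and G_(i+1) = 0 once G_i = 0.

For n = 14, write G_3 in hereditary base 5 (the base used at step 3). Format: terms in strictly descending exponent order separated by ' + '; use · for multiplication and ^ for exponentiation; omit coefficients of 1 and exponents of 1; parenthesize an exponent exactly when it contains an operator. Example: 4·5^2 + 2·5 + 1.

5^(5 + 1) + 5^5

G_0 = 14. HB_2(14) = 2^(2 + 1) + 2^2 + 2. Bump = 111. G_1 = 110.
G_1 = 110. HB_3(110) = 3^(3 + 1) + 3^3 + 2. Bump = 1282. G_2 = 1281.
G_2 = 1281. HB_4(1281) = 4^(4 + 1) + 4^4 + 1. Bump = 18751. G_3 = 18750.
G_3 = 18750. HB_5(18750) = 5^(5 + 1) + 5^5. Bump = 326592. G_4 = 326591.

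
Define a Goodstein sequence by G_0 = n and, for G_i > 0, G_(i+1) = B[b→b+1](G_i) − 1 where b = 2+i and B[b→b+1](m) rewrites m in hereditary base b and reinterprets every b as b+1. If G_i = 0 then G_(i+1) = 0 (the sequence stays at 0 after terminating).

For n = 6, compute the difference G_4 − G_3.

43530

[0] 6 ≡ 2^2 + 2 (base 2). Lift 3: 30. −1: 29.
[1] 29 ≡ 3^3 + 2 (base 3). Lift 4: 258. −1: 257.
[2] 257 ≡ 4^4 + 1 (base 4). Lift 5: 3126. −1: 3125.
[3] 3125 ≡ 5^5 (base 5). Lift 6: 46656. −1: 46655.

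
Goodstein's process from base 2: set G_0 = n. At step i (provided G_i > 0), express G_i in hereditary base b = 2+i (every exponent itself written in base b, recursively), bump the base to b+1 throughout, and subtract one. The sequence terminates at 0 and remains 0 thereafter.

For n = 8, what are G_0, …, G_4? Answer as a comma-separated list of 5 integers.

8, 80, 553, 6310, 93395

(0) 8|_2 = 2^(2 + 1) ↦ 3^(3 + 1)|_3 = 81 ⇒ 80
(1) 80|_3 = 2·3^3 + 2·3^2 + 2·3 + 2 ↦ 2·4^4 + 2·4^2 + 2·4 + 2|_4 = 554 ⇒ 553
(2) 553|_4 = 2·4^4 + 2·4^2 + 2·4 + 1 ↦ 2·5^5 + 2·5^2 + 2·5 + 1|_5 = 6311 ⇒ 6310
(3) 6310|_5 = 2·5^5 + 2·5^2 + 2·5 ↦ 2·6^6 + 2·6^2 + 2·6|_6 = 93396 ⇒ 93395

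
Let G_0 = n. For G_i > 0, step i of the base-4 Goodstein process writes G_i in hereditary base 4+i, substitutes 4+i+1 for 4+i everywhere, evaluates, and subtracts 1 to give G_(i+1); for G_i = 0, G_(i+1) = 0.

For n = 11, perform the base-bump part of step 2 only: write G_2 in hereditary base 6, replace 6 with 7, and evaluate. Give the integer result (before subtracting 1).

base 4: 11 = 2·4 + 3; at 5: 2·5 + 3 = 13; next = 12
base 5: 12 = 2·5 + 2; at 6: 2·6 + 2 = 14; next = 13

15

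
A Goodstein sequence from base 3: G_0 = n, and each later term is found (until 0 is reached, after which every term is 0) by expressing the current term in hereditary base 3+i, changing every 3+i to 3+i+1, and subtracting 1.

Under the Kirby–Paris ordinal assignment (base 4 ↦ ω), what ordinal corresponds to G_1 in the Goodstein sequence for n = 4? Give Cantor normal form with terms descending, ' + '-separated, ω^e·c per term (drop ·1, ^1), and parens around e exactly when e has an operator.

ω

G_0 = 4. HB_3(4) = 3 + 1. Bump = 5. G_1 = 4.
G_1 = 4. HB_4(4) = 4. Bump = 5. G_2 = 4.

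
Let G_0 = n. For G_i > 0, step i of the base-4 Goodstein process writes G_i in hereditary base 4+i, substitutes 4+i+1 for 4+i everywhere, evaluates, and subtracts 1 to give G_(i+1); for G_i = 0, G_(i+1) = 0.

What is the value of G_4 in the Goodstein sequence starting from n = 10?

13

(0) 10|_4 = 2·4 + 2 ↦ 2·5 + 2|_5 = 12 ⇒ 11
(1) 11|_5 = 2·5 + 1 ↦ 2·6 + 1|_6 = 13 ⇒ 12
(2) 12|_6 = 2·6 ↦ 2·7|_7 = 14 ⇒ 13
(3) 13|_7 = 7 + 6 ↦ 8 + 6|_8 = 14 ⇒ 13
(4) 13|_8 = 8 + 5 ↦ 9 + 5|_9 = 14 ⇒ 13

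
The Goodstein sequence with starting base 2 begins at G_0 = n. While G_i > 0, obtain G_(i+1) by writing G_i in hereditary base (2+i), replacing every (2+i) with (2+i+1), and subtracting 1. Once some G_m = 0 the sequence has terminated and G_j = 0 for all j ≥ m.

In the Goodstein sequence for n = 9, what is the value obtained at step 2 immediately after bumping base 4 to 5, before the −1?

9843

G_0=9  [base 2] 2^(2 + 1) + 1  →[2↦3]→  3^(3 + 1) + 1 = 82  −1 ⇒ G_1=81
G_1=81  [base 3] 3^(3 + 1)  →[3↦4]→  4^(4 + 1) = 1024  −1 ⇒ G_2=1023
G_2=1023  [base 4] 3·4^4 + 3·4^3 + 3·4^2 + 3·4 + 3  →[4↦5]→  3·5^5 + 3·5^3 + 3·5^2 + 3·5 + 3 = 9843  −1 ⇒ G_3=9842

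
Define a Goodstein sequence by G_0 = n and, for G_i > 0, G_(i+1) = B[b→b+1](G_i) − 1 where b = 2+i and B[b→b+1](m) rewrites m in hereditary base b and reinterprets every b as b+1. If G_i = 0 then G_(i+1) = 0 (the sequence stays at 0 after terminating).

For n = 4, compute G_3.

4 —HB2→ 2^2 —bump→ 3^3 = 27 —(−1)→ 26
26 —HB3→ 2·3^2 + 2·3 + 2 —bump→ 2·4^2 + 2·4 + 2 = 42 —(−1)→ 41
41 —HB4→ 2·4^2 + 2·4 + 1 —bump→ 2·5^2 + 2·5 + 1 = 61 —(−1)→ 60

60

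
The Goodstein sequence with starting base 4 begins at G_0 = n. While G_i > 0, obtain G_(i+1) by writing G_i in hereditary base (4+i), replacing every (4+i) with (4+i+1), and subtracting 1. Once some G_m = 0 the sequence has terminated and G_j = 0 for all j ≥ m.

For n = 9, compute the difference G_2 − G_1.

G_0 = 9. HB_4(9) = 2·4 + 1. Bump = 11. G_1 = 10.
G_1 = 10. HB_5(10) = 2·5. Bump = 12. G_2 = 11.

1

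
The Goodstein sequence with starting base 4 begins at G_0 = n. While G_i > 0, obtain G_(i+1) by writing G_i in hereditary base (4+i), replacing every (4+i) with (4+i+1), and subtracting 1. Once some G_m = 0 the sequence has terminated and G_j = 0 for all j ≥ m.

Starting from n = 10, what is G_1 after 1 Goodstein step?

step 0: 10 = 2·4 + 2; sub 5 for 4: 2·5 + 2; = 12; G_1 = 12−1 = 11
step 1: 11 = 2·5 + 1; sub 6 for 5: 2·6 + 1; = 13; G_2 = 13−1 = 12

11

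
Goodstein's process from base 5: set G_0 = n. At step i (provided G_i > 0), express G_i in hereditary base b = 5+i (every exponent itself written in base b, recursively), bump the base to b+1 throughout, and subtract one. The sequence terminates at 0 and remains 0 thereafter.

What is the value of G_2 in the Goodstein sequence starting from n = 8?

G_0 = 8. HB_5(8) = 5 + 3. Bump = 9. G_1 = 8.
G_1 = 8. HB_6(8) = 6 + 2. Bump = 9. G_2 = 8.
G_2 = 8. HB_7(8) = 7 + 1. Bump = 9. G_3 = 8.

8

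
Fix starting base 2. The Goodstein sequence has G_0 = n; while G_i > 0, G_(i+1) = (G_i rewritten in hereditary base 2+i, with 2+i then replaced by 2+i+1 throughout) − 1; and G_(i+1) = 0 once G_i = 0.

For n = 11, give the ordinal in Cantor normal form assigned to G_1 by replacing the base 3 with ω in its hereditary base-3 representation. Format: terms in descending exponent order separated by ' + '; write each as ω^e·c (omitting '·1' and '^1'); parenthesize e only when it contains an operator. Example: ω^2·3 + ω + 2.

ω^(ω + 1) + ω

(0) 11|_2 = 2^(2 + 1) + 2 + 1 ↦ 3^(3 + 1) + 3 + 1|_3 = 85 ⇒ 84
(1) 84|_3 = 3^(3 + 1) + 3 ↦ 4^(4 + 1) + 4|_4 = 1028 ⇒ 1027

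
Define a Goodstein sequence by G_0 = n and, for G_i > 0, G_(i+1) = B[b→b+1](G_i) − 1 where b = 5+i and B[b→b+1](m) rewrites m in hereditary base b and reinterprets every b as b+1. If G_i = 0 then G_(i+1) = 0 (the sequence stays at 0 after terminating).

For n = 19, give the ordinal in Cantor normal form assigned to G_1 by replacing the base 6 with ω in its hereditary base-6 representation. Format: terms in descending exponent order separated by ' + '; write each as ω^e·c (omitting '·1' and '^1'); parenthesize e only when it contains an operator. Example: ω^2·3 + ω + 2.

step 0: 19 = 3·5 + 4; sub 6 for 5: 3·6 + 4; = 22; G_1 = 22−1 = 21
step 1: 21 = 3·6 + 3; sub 7 for 6: 3·7 + 3; = 24; G_2 = 24−1 = 23

ω·3 + 3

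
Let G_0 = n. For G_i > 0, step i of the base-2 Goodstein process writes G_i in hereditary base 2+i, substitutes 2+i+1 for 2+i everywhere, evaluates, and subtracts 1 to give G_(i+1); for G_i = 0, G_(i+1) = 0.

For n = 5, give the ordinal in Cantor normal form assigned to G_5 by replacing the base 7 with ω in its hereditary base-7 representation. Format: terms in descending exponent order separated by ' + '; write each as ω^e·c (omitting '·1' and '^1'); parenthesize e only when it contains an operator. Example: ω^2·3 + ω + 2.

ω^3·3 + ω^2·3 + ω·3

[0] 5 ≡ 2^2 + 1 (base 2). Lift 3: 28. −1: 27.
[1] 27 ≡ 3^3 (base 3). Lift 4: 256. −1: 255.
[2] 255 ≡ 3·4^3 + 3·4^2 + 3·4 + 3 (base 4). Lift 5: 468. −1: 467.
[3] 467 ≡ 3·5^3 + 3·5^2 + 3·5 + 2 (base 5). Lift 6: 776. −1: 775.
[4] 775 ≡ 3·6^3 + 3·6^2 + 3·6 + 1 (base 6). Lift 7: 1198. −1: 1197.
[5] 1197 ≡ 3·7^3 + 3·7^2 + 3·7 (base 7). Lift 8: 1752. −1: 1751.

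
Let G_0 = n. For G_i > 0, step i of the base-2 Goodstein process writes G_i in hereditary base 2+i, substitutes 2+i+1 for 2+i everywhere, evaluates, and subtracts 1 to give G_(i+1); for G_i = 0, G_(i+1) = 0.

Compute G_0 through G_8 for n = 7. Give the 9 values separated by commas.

7, 30, 259, 3127, 46657, 823543, 16777215, 37665879, 77777775

base 2: 7 = 2^2 + 2 + 1; at 3: 3^3 + 3 + 1 = 31; next = 30
base 3: 30 = 3^3 + 3; at 4: 4^4 + 4 = 260; next = 259
base 4: 259 = 4^4 + 3; at 5: 5^5 + 3 = 3128; next = 3127
base 5: 3127 = 5^5 + 2; at 6: 6^6 + 2 = 46658; next = 46657
base 6: 46657 = 6^6 + 1; at 7: 7^7 + 1 = 823544; next = 823543
base 7: 823543 = 7^7; at 8: 8^8 = 16777216; next = 16777215
base 8: 16777215 = 7·8^7 + 7·8^6 + 7·8^5 + 7·8^4 + 7·8^3 + 7·8^2 + 7·8 + 7; at 9: 7·9^7 + 7·9^6 + 7·9^5 + 7·9^4 + 7·9^3 + 7·9^2 + 7·9 + 7 = 37665880; next = 37665879
base 9: 37665879 = 7·9^7 + 7·9^6 + 7·9^5 + 7·9^4 + 7·9^3 + 7·9^2 + 7·9 + 6; at 10: 7·10^7 + 7·10^6 + 7·10^5 + 7·10^4 + 7·10^3 + 7·10^2 + 7·10 + 6 = 77777776; next = 77777775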